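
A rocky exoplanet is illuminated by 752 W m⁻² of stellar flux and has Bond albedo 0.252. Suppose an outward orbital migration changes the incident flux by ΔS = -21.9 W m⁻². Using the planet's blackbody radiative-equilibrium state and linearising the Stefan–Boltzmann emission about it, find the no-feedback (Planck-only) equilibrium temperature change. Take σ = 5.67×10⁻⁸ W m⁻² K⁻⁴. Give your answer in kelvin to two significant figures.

-1.6 kelvin

Reference equilibrium: T_e = [S(1−α)/(4σ)]^(1/4) = 223.2 K.
Only a fraction (1−α) is absorbed and it's spread over 4πR², so ΔF = (1−α)ΔS/4 = -4.095 W m⁻².
The Planck feedback parameter is 4σT_e³ = 2.521 W m⁻²/K.
So ΔT₀ = -4.095/2.521 = -1.62 K.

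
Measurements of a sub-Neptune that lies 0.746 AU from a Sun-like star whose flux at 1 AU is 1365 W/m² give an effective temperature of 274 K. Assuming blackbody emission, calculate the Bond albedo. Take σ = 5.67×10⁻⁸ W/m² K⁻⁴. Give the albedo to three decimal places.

0.479

By the inverse-square law, S = 1365/0.746² = 2453 W/m².
From σT⁴ = S(1−α)/4 we invert for α: 1−α = 4σT⁴/S.
4σT⁴ = 4·5.67×10⁻⁸·(274)⁴ = 1278 W/m².
Hence α = 1 − 1278/2453 = 0.4788.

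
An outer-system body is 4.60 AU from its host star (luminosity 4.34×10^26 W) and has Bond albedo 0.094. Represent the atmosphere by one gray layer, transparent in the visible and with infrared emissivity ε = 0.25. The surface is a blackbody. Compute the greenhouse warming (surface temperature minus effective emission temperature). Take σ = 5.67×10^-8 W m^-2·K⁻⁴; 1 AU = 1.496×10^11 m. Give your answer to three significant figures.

4.43 K

Orbital distance: d = 4.60 AU = 6.882×10^11 m.
Flux at the orbit: S = L/(4πd²) = 4.34×10^26/(4π·(6.88×10^11)²) = 72.93 W m^-2.
The planet radiates to space at T_e = [S(1−α)/(4σ)]^(1/4) = 130.6 K.
The surface balance (absorbed SW + ε·downward IR = σT_s⁴) with T_a⁴ = T_s⁴/2 reduces to T_s = T_e·[2/(2−ε)]^¼ = 135.1 K.
Greenhouse warming: T_s − T_e = 4.435 K.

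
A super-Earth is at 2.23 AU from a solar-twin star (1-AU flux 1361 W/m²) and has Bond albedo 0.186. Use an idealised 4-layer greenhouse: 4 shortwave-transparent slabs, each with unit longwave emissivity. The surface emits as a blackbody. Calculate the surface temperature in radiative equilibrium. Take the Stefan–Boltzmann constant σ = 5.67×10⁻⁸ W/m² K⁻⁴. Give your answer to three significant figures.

265 kelvin

Irradiance scales as 1/d², so S = 1361 W/m² × (1/2.23)² = 273.7 W/m².
Top-of-atmosphere balance: σT_e⁴ = S(1−α)/4 = 55.69 W/m² → T_e = 177.0 K.
With N = 4 opaque layers, T_s = (N+1)^(1/4)·T_e = 5^(1/4)·177.0 = 264.7 K.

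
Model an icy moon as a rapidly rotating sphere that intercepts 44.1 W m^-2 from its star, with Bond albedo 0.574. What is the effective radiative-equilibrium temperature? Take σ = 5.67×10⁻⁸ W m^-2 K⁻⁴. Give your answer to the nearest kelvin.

95 K

The planet absorbs (1−α)S over its disc πR² and re-emits over 4πR², so the mean absorbed flux is (1−0.574)·44.10/4 = 4.697 W m^-2.
Balancing against σT⁴: T = (4.697/5.67×10⁻⁸)^(1/4) = 95.40 K.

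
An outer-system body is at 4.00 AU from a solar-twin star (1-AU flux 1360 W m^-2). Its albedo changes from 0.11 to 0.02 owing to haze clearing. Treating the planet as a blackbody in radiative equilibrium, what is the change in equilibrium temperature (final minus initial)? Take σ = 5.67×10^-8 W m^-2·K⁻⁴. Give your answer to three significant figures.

Flux at the orbit: S = 1360/(4.00)² = 85.00 W m^-2.
Before: T₁ = [85.00·0.89/(4σ)]^(1/4) = 135.1 K.
With α = 0.02, T₂ = 138.4 K.
Change: 138.4 − 135.1 = 3.294 K.

3.29 kelvin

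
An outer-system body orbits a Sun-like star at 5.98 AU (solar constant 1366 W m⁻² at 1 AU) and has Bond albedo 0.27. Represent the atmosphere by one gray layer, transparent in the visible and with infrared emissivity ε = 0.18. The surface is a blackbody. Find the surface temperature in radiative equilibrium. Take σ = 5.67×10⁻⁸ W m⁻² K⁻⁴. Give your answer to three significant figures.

108 kelvin

By the inverse-square law, S = 1366/5.98² = 38.20 W m⁻².
Effective emission temperature (TOA balance): σT_e⁴ = S(1−α)/4 = 6.971 W m⁻² → T_e = 105.3 K.
Surface balance with a leaky layer gives σT_s⁴ = σT_e⁴·2/(2−ε), so T_s = T_e·[2/(2−0.18)]^(1/4) = 107.8 K.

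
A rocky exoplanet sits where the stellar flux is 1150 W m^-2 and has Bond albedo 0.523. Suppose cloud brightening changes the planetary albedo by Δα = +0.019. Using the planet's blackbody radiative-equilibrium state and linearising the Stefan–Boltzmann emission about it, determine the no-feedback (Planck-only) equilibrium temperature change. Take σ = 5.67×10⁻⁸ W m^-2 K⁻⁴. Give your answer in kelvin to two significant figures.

-2.2 K

The baseline emission temperature is T_e = 221.8 K.
TOA radiative forcing: ΔF = −S·Δα/4 = −1150·(+0.019)/4 = -5.462 W m^-2.
Planck response: λ_P = 4σT_e³ = 4·5.67×10⁻⁸·(221.8)³ = 2.474 W m^-2/K.
Hence the no-feedback warming is ΔF/(4σT_e³) = -2.21 K.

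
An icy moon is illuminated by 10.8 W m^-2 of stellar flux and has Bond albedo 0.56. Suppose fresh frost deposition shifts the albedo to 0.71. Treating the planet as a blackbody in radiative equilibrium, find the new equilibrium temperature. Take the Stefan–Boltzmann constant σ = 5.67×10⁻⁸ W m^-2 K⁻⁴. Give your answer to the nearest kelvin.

61 K

T₂ = [S(1−α₂)/(4σ)]^(1/4) = [10.80·0.29/(4σ)]^(1/4) = 60.96 K.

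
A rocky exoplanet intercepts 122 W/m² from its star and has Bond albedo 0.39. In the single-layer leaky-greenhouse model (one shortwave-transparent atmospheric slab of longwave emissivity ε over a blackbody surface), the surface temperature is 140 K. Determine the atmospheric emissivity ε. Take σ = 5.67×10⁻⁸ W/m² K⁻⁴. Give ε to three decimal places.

Effective temperature: T_e = [S(1−α)/(4σ)]^(1/4) = 134.6 K.
Inverting T_s⁴ = 2T_e⁴/(2−ε): (T_e/T_s)⁴ = 0.8542, so ε = 2(1 − 0.8542) = 0.2917.

0.292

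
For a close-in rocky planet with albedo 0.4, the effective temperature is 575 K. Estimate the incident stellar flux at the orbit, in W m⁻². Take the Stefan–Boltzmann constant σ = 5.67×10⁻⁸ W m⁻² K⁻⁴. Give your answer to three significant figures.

Invert the energy balance for S: S = 4σT⁴/(1−α).
The emitted flux is σT⁴ = 6198 W m⁻².
So S = 4×6198/(1−0.4) = 41320 W m⁻².

41300 W m⁻²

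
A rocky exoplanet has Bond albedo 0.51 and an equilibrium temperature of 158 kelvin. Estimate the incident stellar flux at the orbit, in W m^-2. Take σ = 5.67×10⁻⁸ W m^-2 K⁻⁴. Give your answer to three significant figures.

288 W m^-2

From S(1−α)/4 = σT⁴: S = 4σT⁴/(1−α).
The emitted flux is σT⁴ = 35.34 W m^-2.
S = 4·35.34/0.49 = 288.5 W m^-2.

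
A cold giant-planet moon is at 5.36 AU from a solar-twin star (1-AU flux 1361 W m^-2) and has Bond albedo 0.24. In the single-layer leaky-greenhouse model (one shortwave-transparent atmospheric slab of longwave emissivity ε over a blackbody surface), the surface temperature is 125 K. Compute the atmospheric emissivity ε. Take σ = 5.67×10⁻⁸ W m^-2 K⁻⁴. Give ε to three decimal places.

0.700

Flux at the orbit: S = 1361/(5.36)² = 47.37 W m^-2.
First, T_e = [47.37·(1−0.24)/(4σ)]^(1/4) = 112.2 K.
Inverting T_s⁴ = 2T_e⁴/(2−ε): (T_e/T_s)⁴ = 0.6502, so ε = 2(1 − 0.6502) = 0.6996.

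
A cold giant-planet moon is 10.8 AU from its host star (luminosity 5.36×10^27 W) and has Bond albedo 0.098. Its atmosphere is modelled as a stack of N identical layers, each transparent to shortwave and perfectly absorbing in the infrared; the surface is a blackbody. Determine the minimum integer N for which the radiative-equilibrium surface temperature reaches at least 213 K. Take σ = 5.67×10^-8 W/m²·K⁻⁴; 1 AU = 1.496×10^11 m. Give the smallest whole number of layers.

d = 10.8 × 1.496×10^11 m = 1.616×10^12 m.
S = L/(4πd²) = 163.4 W/m².
OLR = S(1−α)/4 = 36.85 W/m²; the top layer radiates at T_e = 159.7 K.
Need (N+1)T_e⁴ ≥ T_s⁴, i.e. N+1 ≥ (213/159.7)⁴ = 3.167.
Rounding up, N = 3.

3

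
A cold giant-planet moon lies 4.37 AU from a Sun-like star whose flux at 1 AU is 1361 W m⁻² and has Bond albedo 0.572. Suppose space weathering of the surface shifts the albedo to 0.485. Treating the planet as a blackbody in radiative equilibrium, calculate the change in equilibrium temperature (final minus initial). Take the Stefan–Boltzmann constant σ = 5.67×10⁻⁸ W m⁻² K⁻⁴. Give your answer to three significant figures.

5.10 K

Irradiance scales as 1/d², so S = 1361 W m⁻² × (1/4.37)² = 71.27 W m⁻².
Initial: T₁ = [S(1−0.572)/(4σ)]^(1/4) = 107.7 K.
With α = 0.485, T₂ = 112.8 K.
ΔT = T₂ − T₁ = 5.099 K.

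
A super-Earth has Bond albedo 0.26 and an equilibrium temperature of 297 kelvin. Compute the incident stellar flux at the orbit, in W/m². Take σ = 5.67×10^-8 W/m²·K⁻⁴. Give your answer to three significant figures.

From S(1−α)/4 = σT⁴: S = 4σT⁴/(1−α).
σT⁴ = 5.67×10⁻⁸·(297)⁴ = 441.2 W/m².
So S = 4×441.2/(1−0.26) = 2385 W/m².

2380 W/m²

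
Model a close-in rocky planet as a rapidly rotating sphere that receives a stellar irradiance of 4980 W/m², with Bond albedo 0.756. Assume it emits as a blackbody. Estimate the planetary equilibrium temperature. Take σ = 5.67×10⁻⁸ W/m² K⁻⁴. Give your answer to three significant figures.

271 K

Absorbed flux (global mean): S(1−α)/4 = 4980·0.244/4 = 303.8 W/m².
Balancing against σT⁴: T = (303.8/5.67×10⁻⁸)^(1/4) = 270.5 K.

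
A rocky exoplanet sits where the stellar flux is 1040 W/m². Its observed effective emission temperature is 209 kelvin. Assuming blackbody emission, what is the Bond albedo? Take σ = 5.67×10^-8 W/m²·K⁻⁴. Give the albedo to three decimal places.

0.584

Rearranging the radiative balance, α = 1 − 4σT⁴/S.
σT⁴ = 108.2 W/m², so 4σT⁴ = 432.7 W/m².
1−α = 432.7/1040 = 0.4161, so α = 0.5839.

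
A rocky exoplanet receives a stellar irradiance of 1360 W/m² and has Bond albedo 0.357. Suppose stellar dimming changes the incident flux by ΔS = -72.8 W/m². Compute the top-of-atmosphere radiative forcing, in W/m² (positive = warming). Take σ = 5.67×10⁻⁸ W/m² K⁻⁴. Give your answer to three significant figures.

Only a fraction (1−α) is absorbed and it's spread over 4πR², so ΔF = (1−α)ΔS/4 = -11.70 W/m².

-11.7 W/m²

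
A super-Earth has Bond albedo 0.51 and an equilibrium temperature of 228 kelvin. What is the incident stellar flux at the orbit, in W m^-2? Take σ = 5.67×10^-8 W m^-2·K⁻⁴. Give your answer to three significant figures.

1250 W m^-2

Invert the energy balance for S: S = 4σT⁴/(1−α).
σT⁴ = 5.67×10⁻⁸·(228)⁴ = 153.2 W m^-2.
So S = 4×153.2/(1−0.51) = 1251 W m^-2.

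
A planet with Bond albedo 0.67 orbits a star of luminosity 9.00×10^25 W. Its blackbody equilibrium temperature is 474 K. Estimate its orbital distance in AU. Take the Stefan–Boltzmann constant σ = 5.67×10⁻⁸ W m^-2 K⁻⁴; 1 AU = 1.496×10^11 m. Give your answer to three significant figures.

Required flux: S = 4σT⁴/(1−α) = 34690 W m^-2.
Then d = [L/(4πS)]^(1/2) = 1.437×10^10 m, i.e. 0.09604 AU.

0.0960 AU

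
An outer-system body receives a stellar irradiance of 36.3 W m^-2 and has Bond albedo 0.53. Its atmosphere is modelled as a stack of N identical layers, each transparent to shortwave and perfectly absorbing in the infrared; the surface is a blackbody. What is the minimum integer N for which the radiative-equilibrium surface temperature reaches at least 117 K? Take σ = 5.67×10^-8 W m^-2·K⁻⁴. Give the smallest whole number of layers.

The effective emission temperature is T_e = [S(1−α)/(4σ)]^¼ = 93.13 K.
Need (N+1)T_e⁴ ≥ T_s⁴, i.e. N+1 ≥ (117/93.13)⁴ = 2.491.
So N ≥ 1.491; the smallest integer is N = 2.

2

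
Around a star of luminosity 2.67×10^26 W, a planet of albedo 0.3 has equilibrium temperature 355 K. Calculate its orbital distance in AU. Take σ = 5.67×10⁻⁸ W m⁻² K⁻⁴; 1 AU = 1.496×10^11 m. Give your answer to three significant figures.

Required flux: S = 4σT⁴/(1−α) = 5146 W m⁻².
S = L/(4πd²) → d = √(L/4πS) = √(2.67×10^26/(4π·5146)) = 6.426×10^10 m = 0.4295 AU.

0.430 AU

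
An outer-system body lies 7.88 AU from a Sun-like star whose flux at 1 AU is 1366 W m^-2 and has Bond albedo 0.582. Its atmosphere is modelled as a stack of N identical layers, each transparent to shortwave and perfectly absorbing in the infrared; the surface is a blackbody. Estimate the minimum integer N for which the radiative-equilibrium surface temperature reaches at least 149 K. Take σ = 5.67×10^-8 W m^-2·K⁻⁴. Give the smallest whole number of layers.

12

By the inverse-square law, S = 1366/7.88² = 22.00 W m^-2.
Top-of-atmosphere balance: σT_e⁴ = S(1−α)/4 = 2.299 W m^-2 → T_e = 79.80 K.
Since T_s⁴ = (N+1)T_e⁴, we need N ≥ (T_s/T_e)⁴ − 1 = 11.157.
So N ≥ 11.157; the smallest integer is N = 12.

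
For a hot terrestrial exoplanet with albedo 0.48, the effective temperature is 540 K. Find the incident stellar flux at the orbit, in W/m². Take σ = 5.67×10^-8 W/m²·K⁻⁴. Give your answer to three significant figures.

37100 W/m²

From S(1−α)/4 = σT⁴: S = 4σT⁴/(1−α).
The emitted flux is σT⁴ = 4821 W/m².
So S = 4×4821/(1−0.48) = 37090 W/m².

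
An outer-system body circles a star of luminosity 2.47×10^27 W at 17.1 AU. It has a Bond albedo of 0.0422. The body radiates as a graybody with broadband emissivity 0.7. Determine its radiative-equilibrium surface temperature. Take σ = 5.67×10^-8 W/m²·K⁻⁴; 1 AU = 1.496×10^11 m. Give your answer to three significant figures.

116 K

d = 17.1 × 1.496×10^11 m = 2.558×10^12 m.
Flux at the orbit: S = L/(4πd²) = 2.47×10^27/(4π·(2.56×10^12)²) = 30.04 W/m².
Absorbed flux (global mean): S(1−α)/4 = 30.04·0.958/4 = 7.192 W/m².
Equating to εσT⁴ with ε = 0.7: T = (7.192/0.7σ)^(1/4) = 116.0 K.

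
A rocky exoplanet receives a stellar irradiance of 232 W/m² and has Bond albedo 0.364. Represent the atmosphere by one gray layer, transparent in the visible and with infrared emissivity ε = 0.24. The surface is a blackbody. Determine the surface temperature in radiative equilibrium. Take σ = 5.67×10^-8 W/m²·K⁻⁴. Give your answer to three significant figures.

165 K

The planet radiates to space at T_e = [S(1−α)/(4σ)]^(1/4) = 159.7 K.
Surface balance with a leaky layer gives σT_s⁴ = σT_e⁴·2/(2−ε), so T_s = T_e·[2/(2−0.24)]^(1/4) = 164.9 K.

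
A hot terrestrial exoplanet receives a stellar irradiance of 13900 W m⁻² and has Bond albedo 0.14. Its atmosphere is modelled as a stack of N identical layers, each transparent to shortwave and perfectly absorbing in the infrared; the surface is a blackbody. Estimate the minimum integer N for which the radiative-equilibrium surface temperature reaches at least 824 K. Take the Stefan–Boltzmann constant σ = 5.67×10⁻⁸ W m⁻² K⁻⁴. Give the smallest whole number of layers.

The effective emission temperature is T_e = [S(1−α)/(4σ)]^¼ = 479.1 K.
Need (N+1)T_e⁴ ≥ T_s⁴, i.e. N+1 ≥ (824/479.1)⁴ = 8.747.
The minimum whole number is N = 8.

8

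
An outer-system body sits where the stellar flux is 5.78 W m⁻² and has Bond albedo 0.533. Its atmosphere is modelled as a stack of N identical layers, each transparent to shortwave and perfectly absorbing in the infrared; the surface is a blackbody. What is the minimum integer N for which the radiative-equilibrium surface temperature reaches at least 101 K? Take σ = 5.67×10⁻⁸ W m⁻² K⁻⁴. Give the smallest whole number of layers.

8

The effective emission temperature is T_e = [S(1−α)/(4σ)]^¼ = 58.74 K.
T_s = (N+1)^(1/4)·T_e ≥ 101 K requires N+1 ≥ (T_s/T_e)⁴ = (101/58.74)⁴ = 8.743.
So N ≥ 7.743; the smallest integer is N = 8.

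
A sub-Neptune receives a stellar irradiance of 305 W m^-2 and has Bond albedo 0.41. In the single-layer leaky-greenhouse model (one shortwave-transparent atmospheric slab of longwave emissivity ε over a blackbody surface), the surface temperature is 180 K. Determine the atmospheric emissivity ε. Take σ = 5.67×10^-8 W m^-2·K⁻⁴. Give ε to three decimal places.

0.488

First, T_e = [305.0·(1−0.41)/(4σ)]^(1/4) = 167.8 K.
Inverting T_s⁴ = 2T_e⁴/(2−ε): (T_e/T_s)⁴ = 0.7558, so ε = 2(1 − 0.7558) = 0.4884.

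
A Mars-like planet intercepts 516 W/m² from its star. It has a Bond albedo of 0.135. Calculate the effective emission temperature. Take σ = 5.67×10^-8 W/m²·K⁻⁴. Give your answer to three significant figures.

211 K

The planet absorbs (1−α)S over its disc πR² and re-emits over 4πR², so the mean absorbed flux is (1−0.135)·516.0/4 = 111.6 W/m².
In equilibrium σT⁴ equals this, so T = 210.6 K.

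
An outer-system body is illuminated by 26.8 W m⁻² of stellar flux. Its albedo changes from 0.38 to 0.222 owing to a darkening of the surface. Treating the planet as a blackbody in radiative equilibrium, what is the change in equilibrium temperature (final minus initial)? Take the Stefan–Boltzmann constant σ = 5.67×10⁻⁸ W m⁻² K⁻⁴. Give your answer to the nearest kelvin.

5 kelvin

With α = 0.38, T₁ = 92.52 K.
After:  T₂ = [26.80·0.778/(4σ)]^(1/4) = 97.92 K.
ΔT = T₂ − T₁ = 5.402 K.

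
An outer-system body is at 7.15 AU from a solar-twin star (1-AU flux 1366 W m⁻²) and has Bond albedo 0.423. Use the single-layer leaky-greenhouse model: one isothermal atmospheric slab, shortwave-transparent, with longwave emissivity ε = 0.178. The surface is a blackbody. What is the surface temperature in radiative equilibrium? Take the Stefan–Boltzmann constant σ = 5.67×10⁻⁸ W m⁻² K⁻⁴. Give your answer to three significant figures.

By the inverse-square law, S = 1366/7.15² = 26.72 W m⁻².
The planet radiates to space at T_e = [S(1−α)/(4σ)]^(1/4) = 90.80 K.
For a single slab of emissivity ε, T_s⁴ = 2T_e⁴/(2−ε); thus T_s = 90.80·(1.098)^(1/4) = 92.94 K.

92.9 K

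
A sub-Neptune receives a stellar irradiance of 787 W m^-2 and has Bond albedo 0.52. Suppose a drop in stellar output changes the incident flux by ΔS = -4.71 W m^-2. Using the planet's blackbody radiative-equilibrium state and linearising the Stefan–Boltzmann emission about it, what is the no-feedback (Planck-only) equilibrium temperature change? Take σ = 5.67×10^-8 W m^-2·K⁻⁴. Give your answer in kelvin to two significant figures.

-0.30 K

The baseline emission temperature is T_e = 202.0 K.
TOA radiative forcing: ΔF = (1−α)ΔS/4 = 0.48·(-4.71)/4 = -0.5652 W m^-2.
Planck response: λ_P = 4σT_e³ = 4·5.67×10⁻⁸·(202.0)³ = 1.870 W m^-2/K.
So ΔT₀ = -0.5652/1.870 = -0.302 K.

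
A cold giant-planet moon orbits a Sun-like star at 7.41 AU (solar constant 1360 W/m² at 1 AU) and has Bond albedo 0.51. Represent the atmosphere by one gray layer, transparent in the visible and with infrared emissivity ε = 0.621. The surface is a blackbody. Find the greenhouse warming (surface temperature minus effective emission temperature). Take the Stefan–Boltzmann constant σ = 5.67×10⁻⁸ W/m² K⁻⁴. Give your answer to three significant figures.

Irradiance scales as 1/d², so S = 1360 W/m² × (1/7.41)² = 24.77 W/m².
At the top of the atmosphere, σT_e⁴ = S(1−α)/4 = 3.034 W/m², giving T_e = 85.53 K.
For a single slab of emissivity ε, T_s⁴ = 2T_e⁴/(2−ε); thus T_s = 85.53·(1.45)^(1/4) = 93.86 K.
The atmosphere warms the surface by 8.331 K.

8.33 K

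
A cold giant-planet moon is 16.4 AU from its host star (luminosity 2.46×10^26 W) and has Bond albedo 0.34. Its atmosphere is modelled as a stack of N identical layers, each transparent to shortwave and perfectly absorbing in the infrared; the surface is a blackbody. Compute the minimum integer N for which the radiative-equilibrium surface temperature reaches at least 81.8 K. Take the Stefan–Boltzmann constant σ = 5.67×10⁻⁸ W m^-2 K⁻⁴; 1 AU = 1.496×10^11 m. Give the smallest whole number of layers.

Orbital distance: d = 16.4 AU = 2.453×10^12 m.
Flux at the orbit: S = L/(4πd²) = 2.46×10^26/(4π·(2.45×10^12)²) = 3.252 W m^-2.
Top-of-atmosphere balance: σT_e⁴ = S(1−α)/4 = 0.5366 W m^-2 → T_e = 55.46 K.
Since T_s⁴ = (N+1)T_e⁴, we need N ≥ (T_s/T_e)⁴ − 1 = 3.731.
Rounding up, N = 4.

4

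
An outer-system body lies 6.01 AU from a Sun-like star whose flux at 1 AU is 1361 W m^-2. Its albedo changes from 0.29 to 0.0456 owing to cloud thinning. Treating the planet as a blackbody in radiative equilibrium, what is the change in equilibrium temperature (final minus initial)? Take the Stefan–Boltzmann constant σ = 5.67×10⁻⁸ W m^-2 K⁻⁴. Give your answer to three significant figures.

By the inverse-square law, S = 1361/6.01² = 37.68 W m^-2.
With α = 0.29, T₁ = 104.2 K.
Final:   T₂ = [S(1−0.0456)/(4σ)]^(1/4) = 112.2 K.
ΔT = T₂ − T₁ = 7.999 K.

8.00 K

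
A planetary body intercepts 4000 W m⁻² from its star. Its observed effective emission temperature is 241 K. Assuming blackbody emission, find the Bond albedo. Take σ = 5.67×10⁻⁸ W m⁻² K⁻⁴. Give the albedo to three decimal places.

0.809

Energy balance: S(1−α)/4 = σT⁴, so 1−α = 4σT⁴/S.
4σT⁴ = 4·5.67×10⁻⁸·(241)⁴ = 765.1 W m⁻².
Hence α = 1 − 765.1/4000 = 0.8087.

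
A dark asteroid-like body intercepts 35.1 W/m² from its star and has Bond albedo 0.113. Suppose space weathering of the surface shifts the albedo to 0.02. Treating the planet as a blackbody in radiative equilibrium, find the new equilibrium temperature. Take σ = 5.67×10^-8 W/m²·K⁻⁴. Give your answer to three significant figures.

With the new albedo, S(1−α₂)/4 = 8.600 W/m², so T₂ = 111.0 K.

111 K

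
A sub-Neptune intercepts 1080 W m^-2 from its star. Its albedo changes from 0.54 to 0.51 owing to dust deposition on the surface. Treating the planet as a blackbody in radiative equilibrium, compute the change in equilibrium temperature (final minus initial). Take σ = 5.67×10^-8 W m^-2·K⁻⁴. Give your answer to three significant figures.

3.44 K

Before: T₁ = [1080·0.46/(4σ)]^(1/4) = 216.3 K.
After:  T₂ = [1080·0.49/(4σ)]^(1/4) = 219.8 K.
ΔT = T₂ − T₁ = 3.444 K.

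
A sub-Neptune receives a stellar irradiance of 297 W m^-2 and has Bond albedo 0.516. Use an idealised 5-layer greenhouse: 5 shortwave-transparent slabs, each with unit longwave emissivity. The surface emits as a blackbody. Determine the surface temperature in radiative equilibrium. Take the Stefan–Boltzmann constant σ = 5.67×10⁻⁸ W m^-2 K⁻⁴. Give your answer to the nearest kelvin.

OLR = S(1−α)/4 = 35.94 W m^-2; the top layer radiates at T_e = 158.7 K.
With N = 5 opaque layers, T_s = (N+1)^(1/4)·T_e = 6^(1/4)·158.7 = 248.3 K.

248 K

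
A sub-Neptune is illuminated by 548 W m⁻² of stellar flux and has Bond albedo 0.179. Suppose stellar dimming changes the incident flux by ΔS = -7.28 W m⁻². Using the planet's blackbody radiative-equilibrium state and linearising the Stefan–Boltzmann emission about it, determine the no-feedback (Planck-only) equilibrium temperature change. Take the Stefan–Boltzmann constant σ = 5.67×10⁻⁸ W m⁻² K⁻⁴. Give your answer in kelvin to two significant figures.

The baseline emission temperature is T_e = 211.0 K.
Only a fraction (1−α) is absorbed and it's spread over 4πR², so ΔF = (1−α)ΔS/4 = -1.494 W m⁻².
Linearising σT⁴ gives d(σT⁴)/dT = 4σT_e³ = 2.132 W m⁻² per K.
Hence the no-feedback warming is ΔF/(4σT_e³) = -0.701 K.

-0.70 kelvin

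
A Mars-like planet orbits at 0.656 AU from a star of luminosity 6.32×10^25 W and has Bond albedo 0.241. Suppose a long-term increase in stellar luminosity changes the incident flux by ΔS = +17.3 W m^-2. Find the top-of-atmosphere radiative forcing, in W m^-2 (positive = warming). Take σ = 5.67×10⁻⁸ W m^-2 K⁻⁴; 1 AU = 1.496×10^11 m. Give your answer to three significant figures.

d = 0.656 × 1.496×10^11 m = 9.814×10^10 m.
S = L/(4πd²) = 522.2 W m^-2.
TOA radiative forcing: ΔF = (1−α)ΔS/4 = 0.759·(+17.3)/4 = 3.283 W m^-2.

3.28 W m^-2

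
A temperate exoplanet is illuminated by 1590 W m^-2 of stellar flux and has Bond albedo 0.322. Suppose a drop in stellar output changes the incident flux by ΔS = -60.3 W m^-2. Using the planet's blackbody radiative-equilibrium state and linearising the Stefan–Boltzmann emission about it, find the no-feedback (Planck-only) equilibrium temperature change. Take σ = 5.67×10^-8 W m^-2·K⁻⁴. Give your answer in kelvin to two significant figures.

Unperturbed T_e = [1590·(1−0.322)/(4σ)]^¼ = 262.6 K.
Only a fraction (1−α) is absorbed and it's spread over 4πR², so ΔF = (1−α)ΔS/4 = -10.22 W m^-2.
Linearising σT⁴ gives d(σT⁴)/dT = 4σT_e³ = 4.106 W m^-2 per K.
ΔT₀ = ΔF/λ_P = -10.22/4.106 = -2.49 K.

-2.5 K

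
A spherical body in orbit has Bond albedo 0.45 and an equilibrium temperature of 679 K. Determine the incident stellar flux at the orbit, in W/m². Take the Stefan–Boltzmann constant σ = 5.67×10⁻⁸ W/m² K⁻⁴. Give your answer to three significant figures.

87700 W/m²

From S(1−α)/4 = σT⁴: S = 4σT⁴/(1−α).
The emitted flux is σT⁴ = 12050 W/m².
S = 4·12050/0.55 = 87650 W/m².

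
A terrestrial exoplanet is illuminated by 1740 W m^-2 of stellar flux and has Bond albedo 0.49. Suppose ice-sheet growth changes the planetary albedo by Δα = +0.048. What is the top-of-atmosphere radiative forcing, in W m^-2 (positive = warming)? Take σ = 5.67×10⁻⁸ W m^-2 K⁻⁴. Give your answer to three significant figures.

ΔF = −(S/4)Δα = −(1740/4)×(+0.048) = -20.88 W m^-2.

-20.9 W m^-2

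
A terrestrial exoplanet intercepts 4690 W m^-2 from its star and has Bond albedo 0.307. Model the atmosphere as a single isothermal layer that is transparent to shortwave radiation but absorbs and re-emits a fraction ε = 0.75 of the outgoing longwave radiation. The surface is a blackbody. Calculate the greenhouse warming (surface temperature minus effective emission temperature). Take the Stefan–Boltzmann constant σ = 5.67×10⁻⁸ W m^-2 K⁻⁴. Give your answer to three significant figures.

At the top of the atmosphere, σT_e⁴ = S(1−α)/4 = 812.5 W m^-2, giving T_e = 346.0 K.
Surface balance with a leaky layer gives σT_s⁴ = σT_e⁴·2/(2−ε), so T_s = T_e·[2/(2−0.75)]^(1/4) = 389.1 K.
Greenhouse warming: T_s − T_e = 43.14 K.

43.1 K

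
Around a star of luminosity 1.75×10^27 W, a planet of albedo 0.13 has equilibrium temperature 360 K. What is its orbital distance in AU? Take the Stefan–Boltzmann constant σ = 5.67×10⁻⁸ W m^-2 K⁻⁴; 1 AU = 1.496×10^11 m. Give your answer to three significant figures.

1.19 AU

Required flux: S = 4σT⁴/(1−α) = 4379 W m^-2.
S = L/(4πd²) → d = √(L/4πS) = √(1.75×10^27/(4π·4379)) = 1.783×10^11 m = 1.192 AU.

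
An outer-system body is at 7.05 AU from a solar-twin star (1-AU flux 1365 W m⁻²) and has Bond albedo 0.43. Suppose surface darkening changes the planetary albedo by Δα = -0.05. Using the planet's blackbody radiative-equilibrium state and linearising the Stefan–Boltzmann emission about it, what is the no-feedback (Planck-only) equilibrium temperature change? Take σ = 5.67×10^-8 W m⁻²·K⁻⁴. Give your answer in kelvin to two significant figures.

By the inverse-square law, S = 1365/7.05² = 27.46 W m⁻².
Reference equilibrium: T_e = [S(1−α)/(4σ)]^(1/4) = 91.15 K.
TOA radiative forcing: ΔF = −S·Δα/4 = −27.46·(-0.05)/4 = 0.3433 W m⁻².
The Planck feedback parameter is 4σT_e³ = 0.1717 W m⁻²/K.
ΔT₀ = ΔF/λ_P = 0.3433/0.1717 = 2.00 K.

2.0 kelvin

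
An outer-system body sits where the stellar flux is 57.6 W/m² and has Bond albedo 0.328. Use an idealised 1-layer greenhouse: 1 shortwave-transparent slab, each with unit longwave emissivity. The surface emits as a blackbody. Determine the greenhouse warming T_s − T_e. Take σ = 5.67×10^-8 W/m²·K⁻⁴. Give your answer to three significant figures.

21.6 kelvin

The effective emission temperature is T_e = [S(1−α)/(4σ)]^¼ = 114.3 K.
T_s = (N+1)^(1/4)·T_e = 135.9 K.
Warming: T_s − T_e = 21.63 K.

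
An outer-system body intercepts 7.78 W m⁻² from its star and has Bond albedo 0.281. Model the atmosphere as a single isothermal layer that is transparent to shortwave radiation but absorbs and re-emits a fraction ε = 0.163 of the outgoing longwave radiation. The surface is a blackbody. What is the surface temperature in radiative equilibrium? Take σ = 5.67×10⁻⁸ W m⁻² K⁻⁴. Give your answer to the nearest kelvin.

72 kelvin

The planet radiates to space at T_e = [S(1−α)/(4σ)]^(1/4) = 70.47 K.
For a single slab of emissivity ε, T_s⁴ = 2T_e⁴/(2−ε); thus T_s = 70.47·(1.089)^(1/4) = 71.99 K.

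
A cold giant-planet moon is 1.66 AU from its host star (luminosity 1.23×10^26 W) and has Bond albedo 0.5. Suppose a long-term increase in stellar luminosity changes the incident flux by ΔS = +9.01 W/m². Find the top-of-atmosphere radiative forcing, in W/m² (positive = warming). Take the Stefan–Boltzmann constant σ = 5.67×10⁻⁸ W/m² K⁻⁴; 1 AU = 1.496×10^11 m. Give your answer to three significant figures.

Orbital distance: d = 1.66 AU = 2.483×10^11 m.
Spreading L over a sphere of radius d: S = 1.23×10^26/(4π·2.48×10^11²) = 158.7 W/m².
ΔF = Δ[S(1−α)]/4 = (1−0.5)·+9.01/4 = 1.126 W/m².

1.13 W/m²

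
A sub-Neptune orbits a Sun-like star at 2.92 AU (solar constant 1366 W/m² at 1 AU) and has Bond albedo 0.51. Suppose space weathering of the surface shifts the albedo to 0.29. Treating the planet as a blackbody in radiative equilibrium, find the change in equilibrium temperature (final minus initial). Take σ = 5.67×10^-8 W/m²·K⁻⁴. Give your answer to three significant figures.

13.3 K

Irradiance scales as 1/d², so S = 1366 W/m² × (1/2.92)² = 160.2 W/m².
Initial: T₁ = [S(1−0.51)/(4σ)]^(1/4) = 136.4 K.
With α = 0.29, T₂ = 149.6 K.
Change: 149.6 − 136.4 = 13.25 K.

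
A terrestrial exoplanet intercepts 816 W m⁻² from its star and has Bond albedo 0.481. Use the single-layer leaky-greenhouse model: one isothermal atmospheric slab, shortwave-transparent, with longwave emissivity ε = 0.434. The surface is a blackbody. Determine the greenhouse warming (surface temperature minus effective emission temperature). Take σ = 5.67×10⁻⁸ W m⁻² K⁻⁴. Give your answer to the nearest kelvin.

At the top of the atmosphere, σT_e⁴ = S(1−α)/4 = 105.9 W m⁻², giving T_e = 207.9 K.
The surface balance (absorbed SW + ε·downward IR = σT_s⁴) with T_a⁴ = T_s⁴/2 reduces to T_s = T_e·[2/(2−ε)]^¼ = 221.0 K.
Greenhouse warming: T_s − T_e = 13.11 K.

13 kelvin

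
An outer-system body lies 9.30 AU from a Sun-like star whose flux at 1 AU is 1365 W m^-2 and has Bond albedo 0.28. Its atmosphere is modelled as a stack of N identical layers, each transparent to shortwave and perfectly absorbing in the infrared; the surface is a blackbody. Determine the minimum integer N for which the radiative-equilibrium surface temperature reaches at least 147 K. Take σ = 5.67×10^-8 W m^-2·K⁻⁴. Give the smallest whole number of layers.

By the inverse-square law, S = 1365/9.30² = 15.78 W m^-2.
OLR = S(1−α)/4 = 2.841 W m^-2; the top layer radiates at T_e = 84.13 K.
Since T_s⁴ = (N+1)T_e⁴, we need N ≥ (T_s/T_e)⁴ − 1 = 8.320.
The minimum whole number is N = 9.

9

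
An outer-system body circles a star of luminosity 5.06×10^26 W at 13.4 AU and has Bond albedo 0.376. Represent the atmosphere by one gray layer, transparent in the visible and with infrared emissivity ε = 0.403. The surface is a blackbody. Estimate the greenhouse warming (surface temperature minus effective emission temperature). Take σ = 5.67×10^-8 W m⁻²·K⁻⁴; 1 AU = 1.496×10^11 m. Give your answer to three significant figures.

d = 13.4 × 1.496×10^11 m = 2.005×10^12 m.
Flux at the orbit: S = L/(4πd²) = 5.06×10^26/(4π·(2.00×10^12)²) = 10.02 W m⁻².
The planet radiates to space at T_e = [S(1−α)/(4σ)]^(1/4) = 72.46 K.
Surface balance with a leaky layer gives σT_s⁴ = σT_e⁴·2/(2−ε), so T_s = T_e·[2/(2−0.403)]^(1/4) = 76.65 K.
Greenhouse warming: T_s − T_e = 4.193 K.

4.19 K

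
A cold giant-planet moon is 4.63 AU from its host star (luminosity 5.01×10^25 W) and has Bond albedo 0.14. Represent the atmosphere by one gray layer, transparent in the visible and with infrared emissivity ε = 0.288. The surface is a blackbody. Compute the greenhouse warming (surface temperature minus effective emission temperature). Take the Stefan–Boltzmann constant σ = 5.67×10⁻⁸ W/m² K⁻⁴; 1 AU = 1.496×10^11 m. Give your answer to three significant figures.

d = 4.63 × 1.496×10^11 m = 6.926×10^11 m.
S = L/(4πd²) = 8.310 W/m².
At the top of the atmosphere, σT_e⁴ = S(1−α)/4 = 1.787 W/m², giving T_e = 74.92 K.
Surface balance with a leaky layer gives σT_s⁴ = σT_e⁴·2/(2−ε), so T_s = T_e·[2/(2−0.288)]^(1/4) = 77.89 K.
Greenhouse warming: T_s − T_e = 2.970 K.

2.97 kelvin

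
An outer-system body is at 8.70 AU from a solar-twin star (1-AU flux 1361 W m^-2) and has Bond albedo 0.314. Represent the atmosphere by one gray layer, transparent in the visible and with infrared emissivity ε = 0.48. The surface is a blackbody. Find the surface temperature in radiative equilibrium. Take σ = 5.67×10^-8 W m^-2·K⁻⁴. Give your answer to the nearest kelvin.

92 K

By the inverse-square law, S = 1361/8.70² = 17.98 W m^-2.
At the top of the atmosphere, σT_e⁴ = S(1−α)/4 = 3.084 W m^-2, giving T_e = 85.88 K.
Surface balance with a leaky layer gives σT_s⁴ = σT_e⁴·2/(2−ε), so T_s = T_e·[2/(2−0.48)]^(1/4) = 91.98 K.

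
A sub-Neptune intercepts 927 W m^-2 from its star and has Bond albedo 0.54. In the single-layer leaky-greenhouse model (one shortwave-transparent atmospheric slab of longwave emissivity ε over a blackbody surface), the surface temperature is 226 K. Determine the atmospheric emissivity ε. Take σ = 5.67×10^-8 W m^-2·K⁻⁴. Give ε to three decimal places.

0.559

Effective temperature: T_e = [S(1−α)/(4σ)]^(1/4) = 208.2 K.
Inverting T_s⁴ = 2T_e⁴/(2−ε): (T_e/T_s)⁴ = 0.7207, so ε = 2(1 − 0.7207) = 0.5586.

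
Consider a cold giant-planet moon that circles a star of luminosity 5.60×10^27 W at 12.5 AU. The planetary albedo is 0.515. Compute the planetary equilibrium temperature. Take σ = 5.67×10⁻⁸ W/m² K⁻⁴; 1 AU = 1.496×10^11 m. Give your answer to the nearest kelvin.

Orbital distance: d = 12.5 AU = 1.870×10^12 m.
S = L/(4πd²) = 127.4 W/m².
Absorbed flux (global mean): S(1−α)/4 = 127.4·0.485/4 = 15.45 W/m².
Balancing against σT⁴: T = (15.45/5.67×10⁻⁸)^(1/4) = 128.5 K.

128 K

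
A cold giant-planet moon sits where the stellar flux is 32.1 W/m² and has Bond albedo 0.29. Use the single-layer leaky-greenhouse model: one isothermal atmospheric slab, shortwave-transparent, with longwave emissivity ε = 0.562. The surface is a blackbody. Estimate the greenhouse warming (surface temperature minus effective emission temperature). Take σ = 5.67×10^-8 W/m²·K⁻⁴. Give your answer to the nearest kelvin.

At the top of the atmosphere, σT_e⁴ = S(1−α)/4 = 5.698 W/m², giving T_e = 100.1 K.
Surface balance with a leaky layer gives σT_s⁴ = σT_e⁴·2/(2−ε), so T_s = T_e·[2/(2−0.562)]^(1/4) = 108.7 K.
T_s − T_e = 108.7 − 100.1 = 8.607 K.

9 kelvin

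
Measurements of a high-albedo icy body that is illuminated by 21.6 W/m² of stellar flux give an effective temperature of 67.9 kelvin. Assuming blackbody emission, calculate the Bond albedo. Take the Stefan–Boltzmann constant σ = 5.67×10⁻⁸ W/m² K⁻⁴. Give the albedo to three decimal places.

0.777

From σT⁴ = S(1−α)/4 we invert for α: 1−α = 4σT⁴/S.
4σT⁴ = 4·5.67×10⁻⁸·(67.9)⁴ = 4.821 W/m².
1−α = 4.821/21.60 = 0.2232, so α = 0.7768.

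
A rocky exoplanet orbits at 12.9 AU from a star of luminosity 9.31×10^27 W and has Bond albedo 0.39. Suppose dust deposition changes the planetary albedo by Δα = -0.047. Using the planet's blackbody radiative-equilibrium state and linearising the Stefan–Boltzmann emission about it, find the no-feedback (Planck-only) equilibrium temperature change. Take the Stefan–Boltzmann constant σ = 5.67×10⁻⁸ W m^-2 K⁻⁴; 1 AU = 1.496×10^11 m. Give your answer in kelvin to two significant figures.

d = 12.9 × 1.496×10^11 m = 1.930×10^12 m.
Spreading L over a sphere of radius d: S = 9.31×10^27/(4π·1.93×10^12²) = 198.9 W m^-2.
The baseline emission temperature is T_e = 152.1 K.
The change in absorbed flux is Δ[S(1−α)/4] = −SΔα/4 = 2.337 W m^-2.
Planck response: λ_P = 4σT_e³ = 4·5.67×10⁻⁸·(152.1)³ = 0.7979 W m^-2/K.
So ΔT₀ = 2.337/0.7979 = 2.93 K.

2.9 kelvin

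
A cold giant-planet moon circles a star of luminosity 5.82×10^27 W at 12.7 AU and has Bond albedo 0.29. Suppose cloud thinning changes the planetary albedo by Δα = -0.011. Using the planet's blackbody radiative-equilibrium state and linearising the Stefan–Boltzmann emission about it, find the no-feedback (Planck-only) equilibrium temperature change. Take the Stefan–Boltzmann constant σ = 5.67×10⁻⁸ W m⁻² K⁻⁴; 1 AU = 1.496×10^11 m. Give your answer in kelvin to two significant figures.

d = 12.7 × 1.496×10^11 m = 1.900×10^12 m.
Spreading L over a sphere of radius d: S = 5.82×10^27/(4π·1.90×10^12²) = 128.3 W m⁻².
Reference equilibrium: T_e = [S(1−α)/(4σ)]^(1/4) = 141.6 K.
TOA radiative forcing: ΔF = −S·Δα/4 = −128.3·(-0.011)/4 = 0.3528 W m⁻².
Planck response: λ_P = 4σT_e³ = 4·5.67×10⁻⁸·(141.6)³ = 0.6435 W m⁻²/K.
Hence the no-feedback warming is ΔF/(4σT_e³) = 0.548 K.

0.55 K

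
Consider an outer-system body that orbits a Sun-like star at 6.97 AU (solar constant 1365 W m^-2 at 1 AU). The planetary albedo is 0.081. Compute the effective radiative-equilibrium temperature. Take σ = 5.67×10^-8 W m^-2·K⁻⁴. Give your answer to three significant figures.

103 K

Irradiance scales as 1/d², so S = 1365 W m^-2 × (1/6.97)² = 28.10 W m^-2.
Absorbed flux (global mean): S(1−α)/4 = 28.10·0.919/4 = 6.455 W m^-2.
In equilibrium σT⁴ equals this, so T = 103.3 K.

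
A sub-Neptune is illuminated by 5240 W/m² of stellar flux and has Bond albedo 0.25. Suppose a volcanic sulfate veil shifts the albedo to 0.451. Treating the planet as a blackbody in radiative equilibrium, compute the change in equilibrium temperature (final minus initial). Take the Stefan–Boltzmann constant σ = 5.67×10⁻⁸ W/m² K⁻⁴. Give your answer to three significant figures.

Initial: T₁ = [S(1−0.25)/(4σ)]^(1/4) = 362.8 K.
Final:   T₂ = [S(1−0.451)/(4σ)]^(1/4) = 335.6 K.
Change: 335.6 − 362.8 = -27.22 K.

-27.2 K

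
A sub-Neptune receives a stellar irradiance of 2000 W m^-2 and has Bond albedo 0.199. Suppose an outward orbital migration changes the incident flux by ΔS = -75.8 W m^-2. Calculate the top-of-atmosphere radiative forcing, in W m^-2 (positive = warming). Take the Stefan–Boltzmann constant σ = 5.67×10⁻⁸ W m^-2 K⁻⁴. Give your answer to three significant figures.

ΔF = Δ[S(1−α)]/4 = (1−0.199)·-75.8/4 = -15.18 W m^-2.

-15.2 W m^-2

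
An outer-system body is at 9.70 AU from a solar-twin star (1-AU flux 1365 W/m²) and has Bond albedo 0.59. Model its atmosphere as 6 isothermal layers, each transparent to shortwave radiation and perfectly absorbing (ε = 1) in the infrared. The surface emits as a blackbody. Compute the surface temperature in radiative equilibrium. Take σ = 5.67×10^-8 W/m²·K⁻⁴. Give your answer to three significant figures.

Irradiance scales as 1/d², so S = 1365 W/m² × (1/9.70)² = 14.51 W/m².
Top-of-atmosphere balance: σT_e⁴ = S(1−α)/4 = 1.487 W/m² → T_e = 71.56 K.
With N = 6 opaque layers, T_s = (N+1)^(1/4)·T_e = 7^(1/4)·71.56 = 116.4 K.

116 K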